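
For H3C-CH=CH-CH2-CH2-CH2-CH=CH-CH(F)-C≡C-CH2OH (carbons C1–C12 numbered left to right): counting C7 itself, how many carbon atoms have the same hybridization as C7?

C7 is sp2 (one π bond).
C1: sp3
C2: sp2 ✓
C3: sp2 ✓
C4: sp3
C5: sp3
C6: sp3
C7: sp2 ✓
C8: sp2 ✓
C9: sp3
C10: sp
C11: sp
C12: sp3
4 carbons are sp2.

4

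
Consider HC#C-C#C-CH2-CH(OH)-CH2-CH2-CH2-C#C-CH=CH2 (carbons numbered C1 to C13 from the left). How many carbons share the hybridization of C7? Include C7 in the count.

5

C7 is sp3 (only σ bonds).
C1: sp
C2: sp
C3: sp
C4: sp
C5: sp3 ✓
C6: sp3 ✓
C7: sp3 ✓
C8: sp3 ✓
C9: sp3 ✓
C10: sp
C11: sp
C12: sp2
C13: sp2
5 carbons are sp3.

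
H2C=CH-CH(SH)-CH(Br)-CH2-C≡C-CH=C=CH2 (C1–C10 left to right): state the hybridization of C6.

C6 is sp: 2 σ bonds, plus two π bonds, 2 electron-density regions.

sp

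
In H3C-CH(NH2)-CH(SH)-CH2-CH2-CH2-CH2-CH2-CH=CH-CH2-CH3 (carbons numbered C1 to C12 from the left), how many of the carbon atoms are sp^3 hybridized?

10

C1: sp3 ✓
C2: sp3 ✓
C3: sp3 ✓
C4: sp3 ✓
C5: sp3 ✓
C6: sp3 ✓
C7: sp3 ✓
C8: sp3 ✓
C9: sp2
C10: sp2
C11: sp3 ✓
C12: sp3 ✓
C1, C2, C3, C4, C5, C6, C7, C8, C11, C12 → 10 sp3 carbons.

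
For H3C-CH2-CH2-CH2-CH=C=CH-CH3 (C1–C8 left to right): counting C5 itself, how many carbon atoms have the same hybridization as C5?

C5 is sp2 (one π bond).
C1: sp3
C2: sp3
C3: sp3
C4: sp3
C5: sp2 ✓
C6: sp
C7: sp2 ✓
C8: sp3
2 carbons are sp2.

2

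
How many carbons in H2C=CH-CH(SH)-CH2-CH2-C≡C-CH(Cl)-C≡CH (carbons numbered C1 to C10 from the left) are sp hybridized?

C1: sp2
C2: sp2
C3: sp3
C4: sp3
C5: sp3
C6: sp ✓
C7: sp ✓
C8: sp3
C9: sp ✓
C10: sp ✓
C6, C7, C9, C10 → 4 sp carbons.

4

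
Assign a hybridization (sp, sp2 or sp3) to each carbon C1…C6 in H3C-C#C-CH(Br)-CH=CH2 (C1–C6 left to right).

C1: 4 σ bonds; 4 regions of electron density → sp3.
C2 (2 σ bonds, plus two π bonds) has steric number 2: sp.
C3 is sp: 2 σ bonds, plus two π bonds, 2 electron-density regions.
C4 — 4 σ bonds. Steric number 4, so sp3.
C5 — 3 σ bonds, plus one π bond. Steric number 3, so sp2.
C6 — 3 σ bonds, plus one π bond. Steric number 3, so sp2.

C1 sp3, C2 sp, C3 sp, C4 sp3, C5 sp2, C6 sp2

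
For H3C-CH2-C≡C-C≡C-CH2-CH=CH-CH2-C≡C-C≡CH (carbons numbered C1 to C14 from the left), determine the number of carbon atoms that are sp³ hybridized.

4

C1: sp3 ✓
C2: sp3 ✓
C3: sp
C4: sp
C5: sp
C6: sp
C7: sp3 ✓
C8: sp2
C9: sp2
C10: sp3 ✓
C11: sp
C12: sp
C13: sp
C14: sp
C1, C2, C7, C10 → 4 sp3 carbons.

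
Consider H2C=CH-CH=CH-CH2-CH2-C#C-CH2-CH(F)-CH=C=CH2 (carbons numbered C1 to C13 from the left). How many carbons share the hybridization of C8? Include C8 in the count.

C8 is sp (two π bonds).
C1: sp2
C2: sp2
C3: sp2
C4: sp2
C5: sp3
C6: sp3
C7: sp ✓
C8: sp ✓
C9: sp3
C10: sp3
C11: sp2
C12: sp ✓
C13: sp2
3 carbons are sp.

3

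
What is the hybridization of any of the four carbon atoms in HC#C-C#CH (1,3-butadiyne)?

sp

Every carbon is part of a C≡C triple bond: two σ regions → sp.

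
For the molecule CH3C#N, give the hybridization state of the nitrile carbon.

sp

The nitrile carbon — 2 σ bonds, plus two π bonds. Steric number 2, so sp.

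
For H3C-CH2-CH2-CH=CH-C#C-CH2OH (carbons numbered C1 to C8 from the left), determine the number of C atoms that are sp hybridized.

C1: sp3
C2: sp3
C3: sp3
C4: sp2
C5: sp2
C6: sp ✓
C7: sp ✓
C8: sp3
C6, C7 → 2 sp carbons.

2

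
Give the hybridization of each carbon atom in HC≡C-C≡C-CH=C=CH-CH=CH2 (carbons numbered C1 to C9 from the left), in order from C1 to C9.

C1 sp, C2 sp, C3 sp, C4 sp, C5 sp2, C6 sp, C7 sp2, C8 sp2, C9 sp2

C1: 2 σ bonds, plus two π bonds; 2 regions of electron density → sp.
C2 (2 σ bonds, plus two π bonds) has steric number 2: sp.
C3 (2 σ bonds, plus two π bonds) has steric number 2: sp.
C4 — 2 σ bonds, plus two π bonds. Steric number 2, so sp.
C5 (3 σ bonds, plus one π bond) has steric number 3: sp2.
C6 (2 σ bonds, plus two π bonds) has steric number 2: sp.
C7 is sp2: 3 σ bonds, plus one π bond, 3 electron-density regions.
C8 (3 σ bonds, plus one π bond) has steric number 3: sp2.
C9 — 3 σ bonds, plus one π bond. Steric number 3, so sp2.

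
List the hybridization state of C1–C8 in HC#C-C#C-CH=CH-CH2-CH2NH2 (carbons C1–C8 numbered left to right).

C1 sp, C2 sp, C3 sp, C4 sp, C5 sp2, C6 sp2, C7 sp3, C8 sp3

C1 carries 2 σ bonds, plus two π bonds, giving a steric number of 2, so it is sp.
C2 — 2 σ bonds, plus two π bonds. Steric number 2, so sp.
C3 (2 σ bonds, plus two π bonds) has steric number 2: sp.
C4 has 2 σ bonds, plus two π bonds: steric number 2 → sp.
C5: 3 σ bonds, plus one π bond — 3 electron domains, sp2.
C6: 3 σ bonds, plus one π bond; 3 regions of electron density → sp2.
C7 has 4 σ bonds: steric number 4 → sp3.
C8 carries 4 σ bonds, giving a steric number of 4, so it is sp3.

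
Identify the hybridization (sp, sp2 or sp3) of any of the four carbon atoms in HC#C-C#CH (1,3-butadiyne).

sp

Every carbon is part of a C≡C triple bond: two σ regions → sp.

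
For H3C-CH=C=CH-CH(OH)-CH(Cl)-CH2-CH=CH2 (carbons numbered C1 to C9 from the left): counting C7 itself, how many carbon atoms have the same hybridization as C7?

C7 is sp3 (only σ bonds).
C1: sp3 ✓
C2: sp2
C3: sp
C4: sp2
C5: sp3 ✓
C6: sp3 ✓
C7: sp3 ✓
C8: sp2
C9: sp2
4 carbons are sp3.

4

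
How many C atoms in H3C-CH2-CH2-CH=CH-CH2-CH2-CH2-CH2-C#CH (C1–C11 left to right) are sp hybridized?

2

C1: sp3
C2: sp3
C3: sp3
C4: sp2
C5: sp2
C6: sp3
C7: sp3
C8: sp3
C9: sp3
C10: sp ✓
C11: sp ✓
C10, C11 → 2 sp carbons.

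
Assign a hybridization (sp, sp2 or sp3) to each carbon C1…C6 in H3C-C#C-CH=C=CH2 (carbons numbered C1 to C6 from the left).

C1 sp3, C2 sp, C3 sp, C4 sp2, C5 sp, C6 sp2

C1 has 4 σ bonds: steric number 4 → sp3.
C2 is sp: 2 σ bonds, plus two π bonds, 2 electron-density regions.
C3: 2 σ bonds, plus two π bonds — 2 electron domains, sp.
C4 (3 σ bonds, plus one π bond) has steric number 3: sp2.
C5 carries 2 σ bonds, plus two π bonds, giving a steric number of 2, so it is sp.
C6: 3 σ bonds, plus one π bond; 3 regions of electron density → sp2.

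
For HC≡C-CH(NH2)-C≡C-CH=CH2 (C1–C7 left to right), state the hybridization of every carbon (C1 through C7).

C1 — 2 σ bonds, plus two π bonds. Steric number 2, so sp.
C2 (2 σ bonds, plus two π bonds) has steric number 2: sp.
C3 carries 4 σ bonds, giving a steric number of 4, so it is sp3.
C4 — 2 σ bonds, plus two π bonds. Steric number 2, so sp.
C5 is sp: 2 σ bonds, plus two π bonds, 2 electron-density regions.
C6 — 3 σ bonds, plus one π bond. Steric number 3, so sp2.
C7: 3 σ bonds, plus one π bond; 3 regions of electron density → sp2.

C1 sp, C2 sp, C3 sp3, C4 sp, C5 sp, C6 sp2, C7 sp2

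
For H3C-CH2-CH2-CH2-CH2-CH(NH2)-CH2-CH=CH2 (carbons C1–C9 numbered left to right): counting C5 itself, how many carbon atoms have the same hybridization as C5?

C5 is sp3 (only σ bonds).
C1: sp3 ✓
C2: sp3 ✓
C3: sp3 ✓
C4: sp3 ✓
C5: sp3 ✓
C6: sp3 ✓
C7: sp3 ✓
C8: sp2
C9: sp2
7 carbons are sp3.

7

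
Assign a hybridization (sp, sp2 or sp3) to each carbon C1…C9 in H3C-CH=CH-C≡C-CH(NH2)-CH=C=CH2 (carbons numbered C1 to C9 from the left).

C1 sp3, C2 sp2, C3 sp2, C4 sp, C5 sp, C6 sp3, C7 sp2, C8 sp, C9 sp2

C1 carries 4 σ bonds, giving a steric number of 4, so it is sp3.
C2 (3 σ bonds, plus one π bond) has steric number 3: sp2.
C3 — 3 σ bonds, plus one π bond. Steric number 3, so sp2.
C4 — 2 σ bonds, plus two π bonds. Steric number 2, so sp.
C5 has 2 σ bonds, plus two π bonds: steric number 2 → sp.
C6 is sp3: 4 σ bonds, 4 electron-density regions.
C7: 3 σ bonds, plus one π bond; 3 regions of electron density → sp2.
C8: 2 σ bonds, plus two π bonds; 2 regions of electron density → sp.
C9: 3 σ bonds, plus one π bond — 3 electron domains, sp2.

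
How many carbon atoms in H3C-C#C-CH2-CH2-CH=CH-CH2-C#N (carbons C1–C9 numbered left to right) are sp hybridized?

C1: sp3
C2: sp ✓
C3: sp ✓
C4: sp3
C5: sp3
C6: sp2
C7: sp2
C8: sp3
C9: sp ✓
C2, C3, C9 → 3 sp carbons.

3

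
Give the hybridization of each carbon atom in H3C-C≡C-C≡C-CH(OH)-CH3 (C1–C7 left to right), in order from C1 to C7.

C1 has 4 σ bonds: steric number 4 → sp3.
C2: 2 σ bonds, plus two π bonds — 2 electron domains, sp.
C3: 2 σ bonds, plus two π bonds — 2 electron domains, sp.
C4: 2 σ bonds, plus two π bonds — 2 electron domains, sp.
C5 carries 2 σ bonds, plus two π bonds, giving a steric number of 2, so it is sp.
C6 has 4 σ bonds: steric number 4 → sp3.
C7 — 4 σ bonds. Steric number 4, so sp3.

C1 sp3, C2 sp, C3 sp, C4 sp, C5 sp, C6 sp3, C7 sp3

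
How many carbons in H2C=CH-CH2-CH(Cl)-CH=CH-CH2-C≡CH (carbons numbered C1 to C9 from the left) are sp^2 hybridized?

C1: sp2 ✓
C2: sp2 ✓
C3: sp3
C4: sp3
C5: sp2 ✓
C6: sp2 ✓
C7: sp3
C8: sp
C9: sp
C1, C2, C5, C6 → 4 sp2 carbons.

4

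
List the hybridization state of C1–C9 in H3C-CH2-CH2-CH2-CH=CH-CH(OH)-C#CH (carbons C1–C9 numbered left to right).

C1 sp3, C2 sp3, C3 sp3, C4 sp3, C5 sp2, C6 sp2, C7 sp3, C8 sp, C9 sp

C1: 4 σ bonds — 4 electron domains, sp3.
C2 carries 4 σ bonds, giving a steric number of 4, so it is sp3.
C3 has 4 σ bonds: steric number 4 → sp3.
C4 has 4 σ bonds: steric number 4 → sp3.
C5 has 3 σ bonds, plus one π bond: steric number 3 → sp2.
C6 has 3 σ bonds, plus one π bond: steric number 3 → sp2.
C7: 4 σ bonds; 4 regions of electron density → sp3.
C8 (2 σ bonds, plus two π bonds) has steric number 2: sp.
C9 — 2 σ bonds, plus two π bonds. Steric number 2, so sp.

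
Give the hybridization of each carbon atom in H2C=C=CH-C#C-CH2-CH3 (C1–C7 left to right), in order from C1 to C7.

C1 sp2, C2 sp, C3 sp2, C4 sp, C5 sp, C6 sp3, C7 sp3

C1 (3 σ bonds, plus one π bond) has steric number 3: sp2.
C2 (2 σ bonds, plus two π bonds) has steric number 2: sp.
C3 — 3 σ bonds, plus one π bond. Steric number 3, so sp2.
C4 — 2 σ bonds, plus two π bonds. Steric number 2, so sp.
C5 is sp: 2 σ bonds, plus two π bonds, 2 electron-density regions.
C6: 4 σ bonds; 4 regions of electron density → sp3.
C7: 4 σ bonds; 4 regions of electron density → sp3.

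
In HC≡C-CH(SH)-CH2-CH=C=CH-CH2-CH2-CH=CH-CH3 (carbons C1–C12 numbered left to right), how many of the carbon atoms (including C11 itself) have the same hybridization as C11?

4

C11 is sp2 (one π bond).
C1: sp
C2: sp
C3: sp3
C4: sp3
C5: sp2 ✓
C6: sp
C7: sp2 ✓
C8: sp3
C9: sp3
C10: sp2 ✓
C11: sp2 ✓
C12: sp3
4 carbons are sp2.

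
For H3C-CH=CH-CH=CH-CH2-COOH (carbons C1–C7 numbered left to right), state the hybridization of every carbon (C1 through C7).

C1 sp3, C2 sp2, C3 sp2, C4 sp2, C5 sp2, C6 sp3, C7 sp2

C1 — 4 σ bonds. Steric number 4, so sp3.
C2 — 3 σ bonds, plus one π bond. Steric number 3, so sp2.
C3 has 3 σ bonds, plus one π bond: steric number 3 → sp2.
C4 — 3 σ bonds, plus one π bond. Steric number 3, so sp2.
C5 is sp2: 3 σ bonds, plus one π bond, 3 electron-density regions.
C6 has 4 σ bonds: steric number 4 → sp3.
C7 has 3 σ bonds, plus one π bond: steric number 3 → sp2.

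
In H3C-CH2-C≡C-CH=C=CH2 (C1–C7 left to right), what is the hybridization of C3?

sp

C3 is sp: 2 σ bonds, plus two π bonds, 2 electron-density regions.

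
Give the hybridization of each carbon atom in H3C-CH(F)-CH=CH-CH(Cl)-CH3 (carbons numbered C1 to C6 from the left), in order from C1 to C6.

C1 is sp3: 4 σ bonds, 4 electron-density regions.
C2 has 4 σ bonds: steric number 4 → sp3.
C3 is sp2: 3 σ bonds, plus one π bond, 3 electron-density regions.
C4 is sp2: 3 σ bonds, plus one π bond, 3 electron-density regions.
C5 (4 σ bonds) has steric number 4: sp3.
C6 (4 σ bonds) has steric number 4: sp3.

C1 sp3, C2 sp3, C3 sp2, C4 sp2, C5 sp3, C6 sp3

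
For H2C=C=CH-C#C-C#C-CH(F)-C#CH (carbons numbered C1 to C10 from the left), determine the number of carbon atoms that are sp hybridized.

C1: sp2
C2: sp ✓
C3: sp2
C4: sp ✓
C5: sp ✓
C6: sp ✓
C7: sp ✓
C8: sp3
C9: sp ✓
C10: sp ✓
C2, C4, C5, C6, C7, C9, C10 → 7 sp carbons.

7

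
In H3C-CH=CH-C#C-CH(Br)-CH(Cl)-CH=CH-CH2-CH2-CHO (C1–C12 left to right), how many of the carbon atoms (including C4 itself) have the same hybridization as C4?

2

C4 is sp (two π bonds).
C1: sp3
C2: sp2
C3: sp2
C4: sp ✓
C5: sp ✓
C6: sp3
C7: sp3
C8: sp2
C9: sp2
C10: sp3
C11: sp3
C12: sp2
2 carbons are sp.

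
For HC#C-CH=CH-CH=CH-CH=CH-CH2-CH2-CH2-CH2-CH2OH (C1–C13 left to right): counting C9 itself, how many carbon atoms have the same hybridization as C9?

C9 is sp3 (only σ bonds).
C1: sp
C2: sp
C3: sp2
C4: sp2
C5: sp2
C6: sp2
C7: sp2
C8: sp2
C9: sp3 ✓
C10: sp3 ✓
C11: sp3 ✓
C12: sp3 ✓
C13: sp3 ✓
5 carbons are sp3.

5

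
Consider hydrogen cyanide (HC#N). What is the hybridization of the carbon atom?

The carbon atom has 2 σ bonds, plus two π bonds: steric number 2 → sp.

sp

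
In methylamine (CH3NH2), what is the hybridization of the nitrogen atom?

sp³

Three σ bonds + one lone pair = steric number 4 → sp3.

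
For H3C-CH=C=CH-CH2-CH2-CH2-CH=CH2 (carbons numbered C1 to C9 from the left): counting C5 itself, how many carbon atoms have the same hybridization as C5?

C5 is sp3 (only σ bonds).
C1: sp3 ✓
C2: sp2
C3: sp
C4: sp2
C5: sp3 ✓
C6: sp3 ✓
C7: sp3 ✓
C8: sp2
C9: sp2
4 carbons are sp3.

4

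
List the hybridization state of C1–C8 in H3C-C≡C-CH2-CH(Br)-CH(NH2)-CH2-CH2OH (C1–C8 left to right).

C1: 4 σ bonds; 4 regions of electron density → sp3.
C2 has 2 σ bonds, plus two π bonds: steric number 2 → sp.
C3: 2 σ bonds, plus two π bonds — 2 electron domains, sp.
C4 is sp3: 4 σ bonds, 4 electron-density regions.
C5 is sp3: 4 σ bonds, 4 electron-density regions.
C6: 4 σ bonds; 4 regions of electron density → sp3.
C7 (4 σ bonds) has steric number 4: sp3.
C8 — 4 σ bonds. Steric number 4, so sp3.

C1 sp3, C2 sp, C3 sp, C4 sp3, C5 sp3, C6 sp3, C7 sp3, C8 sp3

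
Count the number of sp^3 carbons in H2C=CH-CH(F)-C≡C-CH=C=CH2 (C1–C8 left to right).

1

C1: sp2
C2: sp2
C3: sp3 ✓
C4: sp
C5: sp
C6: sp2
C7: sp
C8: sp2
C3 → 1 sp3 carbon.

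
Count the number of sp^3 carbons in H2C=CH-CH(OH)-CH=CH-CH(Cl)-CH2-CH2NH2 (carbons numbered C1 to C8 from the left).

4

C1: sp2
C2: sp2
C3: sp3 ✓
C4: sp2
C5: sp2
C6: sp3 ✓
C7: sp3 ✓
C8: sp3 ✓
C3, C6, C7, C8 → 4 sp3 carbons.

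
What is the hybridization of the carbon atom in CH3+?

Three σ bonds to H, empty p orbital → sp2, trigonal planar.

sp^2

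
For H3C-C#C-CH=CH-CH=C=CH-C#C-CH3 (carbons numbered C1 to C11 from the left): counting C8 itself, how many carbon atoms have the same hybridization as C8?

4

C8 is sp2 (one π bond).
C1: sp3
C2: sp
C3: sp
C4: sp2 ✓
C5: sp2 ✓
C6: sp2 ✓
C7: sp
C8: sp2 ✓
C9: sp
C10: sp
C11: sp3
4 carbons are sp2.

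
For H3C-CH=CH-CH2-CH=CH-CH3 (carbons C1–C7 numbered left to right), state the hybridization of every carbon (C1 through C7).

C1 — 4 σ bonds. Steric number 4, so sp3.
C2 — 3 σ bonds, plus one π bond. Steric number 3, so sp2.
C3 has 3 σ bonds, plus one π bond: steric number 3 → sp2.
C4 has 4 σ bonds: steric number 4 → sp3.
C5 — 3 σ bonds, plus one π bond. Steric number 3, so sp2.
C6 — 3 σ bonds, plus one π bond. Steric number 3, so sp2.
C7: 4 σ bonds — 4 electron domains, sp3.

C1 sp3, C2 sp2, C3 sp2, C4 sp3, C5 sp2, C6 sp2, C7 sp3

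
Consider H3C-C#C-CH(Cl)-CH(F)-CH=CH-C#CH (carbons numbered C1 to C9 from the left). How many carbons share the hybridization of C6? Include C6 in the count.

2

C6 is sp2 (one π bond).
C1: sp3
C2: sp
C3: sp
C4: sp3
C5: sp3
C6: sp2 ✓
C7: sp2 ✓
C8: sp
C9: sp
2 carbons are sp2.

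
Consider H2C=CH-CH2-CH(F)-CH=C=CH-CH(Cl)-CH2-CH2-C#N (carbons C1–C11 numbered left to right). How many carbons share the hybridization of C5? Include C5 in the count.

4

C5 is sp2 (one π bond).
C1: sp2 ✓
C2: sp2 ✓
C3: sp3
C4: sp3
C5: sp2 ✓
C6: sp
C7: sp2 ✓
C8: sp3
C9: sp3
C10: sp3
C11: sp
4 carbons are sp2.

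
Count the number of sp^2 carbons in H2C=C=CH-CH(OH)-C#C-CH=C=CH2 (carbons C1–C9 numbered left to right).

4

C1: sp2 ✓
C2: sp
C3: sp2 ✓
C4: sp3
C5: sp
C6: sp
C7: sp2 ✓
C8: sp
C9: sp2 ✓
C1, C3, C7, C9 → 4 sp2 carbons.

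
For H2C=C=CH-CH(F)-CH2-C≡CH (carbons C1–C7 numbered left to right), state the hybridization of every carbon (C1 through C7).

C1 sp2, C2 sp, C3 sp2, C4 sp3, C5 sp3, C6 sp, C7 sp

C1: 3 σ bonds, plus one π bond; 3 regions of electron density → sp2.
C2 (2 σ bonds, plus two π bonds) has steric number 2: sp.
C3: 3 σ bonds, plus one π bond; 3 regions of electron density → sp2.
C4: 4 σ bonds — 4 electron domains, sp3.
C5: 4 σ bonds — 4 electron domains, sp3.
C6 has 2 σ bonds, plus two π bonds: steric number 2 → sp.
C7: 2 σ bonds, plus two π bonds; 2 regions of electron density → sp.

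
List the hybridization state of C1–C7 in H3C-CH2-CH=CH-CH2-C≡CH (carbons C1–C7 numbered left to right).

C1 sp3, C2 sp3, C3 sp2, C4 sp2, C5 sp3, C6 sp, C7 sp

C1 has 4 σ bonds: steric number 4 → sp3.
C2 — 4 σ bonds. Steric number 4, so sp3.
C3: 3 σ bonds, plus one π bond — 3 electron domains, sp2.
C4 (3 σ bonds, plus one π bond) has steric number 3: sp2.
C5: 4 σ bonds — 4 electron domains, sp3.
C6 — 2 σ bonds, plus two π bonds. Steric number 2, so sp.
C7: 2 σ bonds, plus two π bonds — 2 electron domains, sp.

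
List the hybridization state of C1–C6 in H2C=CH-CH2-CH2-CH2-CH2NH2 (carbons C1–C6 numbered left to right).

C1: 3 σ bonds, plus one π bond; 3 regions of electron density → sp2.
C2 has 3 σ bonds, plus one π bond: steric number 3 → sp2.
C3: 4 σ bonds; 4 regions of electron density → sp3.
C4: 4 σ bonds — 4 electron domains, sp3.
C5 has 4 σ bonds: steric number 4 → sp3.
C6: 4 σ bonds — 4 electron domains, sp3.

C1 sp2, C2 sp2, C3 sp3, C4 sp3, C5 sp3, C6 sp3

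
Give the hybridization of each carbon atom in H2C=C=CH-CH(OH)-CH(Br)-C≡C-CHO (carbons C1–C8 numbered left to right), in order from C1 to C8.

C1: 3 σ bonds, plus one π bond; 3 regions of electron density → sp2.
C2 (2 σ bonds, plus two π bonds) has steric number 2: sp.
C3 is sp2: 3 σ bonds, plus one π bond, 3 electron-density regions.
C4 has 4 σ bonds: steric number 4 → sp3.
C5 has 4 σ bonds: steric number 4 → sp3.
C6 is sp: 2 σ bonds, plus two π bonds, 2 electron-density regions.
C7 is sp: 2 σ bonds, plus two π bonds, 2 electron-density regions.
C8 carries 3 σ bonds, plus one π bond, giving a steric number of 3, so it is sp2.

C1 sp2, C2 sp, C3 sp2, C4 sp3, C5 sp3, C6 sp, C7 sp, C8 sp2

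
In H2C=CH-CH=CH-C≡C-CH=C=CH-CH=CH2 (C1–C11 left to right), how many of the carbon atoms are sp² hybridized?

8

C1: sp2 ✓
C2: sp2 ✓
C3: sp2 ✓
C4: sp2 ✓
C5: sp
C6: sp
C7: sp2 ✓
C8: sp
C9: sp2 ✓
C10: sp2 ✓
C11: sp2 ✓
C1, C2, C3, C4, C7, C9, C10, C11 → 8 sp2 carbons.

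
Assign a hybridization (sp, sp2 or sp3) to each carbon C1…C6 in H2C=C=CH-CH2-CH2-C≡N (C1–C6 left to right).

C1 — 3 σ bonds, plus one π bond. Steric number 3, so sp2.
C2: 2 σ bonds, plus two π bonds; 2 regions of electron density → sp.
C3: 3 σ bonds, plus one π bond — 3 electron domains, sp2.
C4: 4 σ bonds; 4 regions of electron density → sp3.
C5 — 4 σ bonds. Steric number 4, so sp3.
C6 carries 2 σ bonds, plus two π bonds, giving a steric number of 2, so it is sp.

C1 sp2, C2 sp, C3 sp2, C4 sp3, C5 sp3, C6 sp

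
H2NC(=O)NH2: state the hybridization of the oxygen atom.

sp^2

The oxygen atom: 1 σ bond and 2 lone pairs, plus one π bond — 3 electron domains, sp2.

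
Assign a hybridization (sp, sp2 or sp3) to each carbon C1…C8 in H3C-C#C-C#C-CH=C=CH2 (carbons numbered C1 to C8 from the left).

C1 sp3, C2 sp, C3 sp, C4 sp, C5 sp, C6 sp2, C7 sp, C8 sp2

C1 carries 4 σ bonds, giving a steric number of 4, so it is sp3.
C2: 2 σ bonds, plus two π bonds — 2 electron domains, sp.
C3: 2 σ bonds, plus two π bonds — 2 electron domains, sp.
C4 carries 2 σ bonds, plus two π bonds, giving a steric number of 2, so it is sp.
C5: 2 σ bonds, plus two π bonds — 2 electron domains, sp.
C6: 3 σ bonds, plus one π bond; 3 regions of electron density → sp2.
C7 has 2 σ bonds, plus two π bonds: steric number 2 → sp.
C8 — 3 σ bonds, plus one π bond. Steric number 3, so sp2.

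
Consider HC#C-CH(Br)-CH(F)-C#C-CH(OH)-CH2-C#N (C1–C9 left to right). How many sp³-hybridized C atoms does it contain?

4

C1: sp
C2: sp
C3: sp3 ✓
C4: sp3 ✓
C5: sp
C6: sp
C7: sp3 ✓
C8: sp3 ✓
C9: sp
C3, C4, C7, C8 → 4 sp3 carbons.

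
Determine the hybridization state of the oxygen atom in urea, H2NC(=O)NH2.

sp2

The oxygen atom (1 σ bond and 2 lone pairs, plus one π bond) has steric number 3: sp2.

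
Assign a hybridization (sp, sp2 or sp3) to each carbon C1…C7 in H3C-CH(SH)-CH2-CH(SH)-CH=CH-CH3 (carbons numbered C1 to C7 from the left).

C1 sp3, C2 sp3, C3 sp3, C4 sp3, C5 sp2, C6 sp2, C7 sp3

C1 — 4 σ bonds. Steric number 4, so sp3.
C2 — 4 σ bonds. Steric number 4, so sp3.
C3: 4 σ bonds — 4 electron domains, sp3.
C4: 4 σ bonds; 4 regions of electron density → sp3.
C5 — 3 σ bonds, plus one π bond. Steric number 3, so sp2.
C6: 3 σ bonds, plus one π bond — 3 electron domains, sp2.
C7: 4 σ bonds; 4 regions of electron density → sp3.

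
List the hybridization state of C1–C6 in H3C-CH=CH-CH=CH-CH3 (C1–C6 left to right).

C1: 4 σ bonds — 4 electron domains, sp3.
C2 has 3 σ bonds, plus one π bond: steric number 3 → sp2.
C3 — 3 σ bonds, plus one π bond. Steric number 3, so sp2.
C4 has 3 σ bonds, plus one π bond: steric number 3 → sp2.
C5 — 3 σ bonds, plus one π bond. Steric number 3, so sp2.
C6 has 4 σ bonds: steric number 4 → sp3.

C1 sp3, C2 sp2, C3 sp2, C4 sp2, C5 sp2, C6 sp3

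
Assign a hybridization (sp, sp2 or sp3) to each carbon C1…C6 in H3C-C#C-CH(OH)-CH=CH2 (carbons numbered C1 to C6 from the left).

C1 has 4 σ bonds: steric number 4 → sp3.
C2 is sp: 2 σ bonds, plus two π bonds, 2 electron-density regions.
C3 (2 σ bonds, plus two π bonds) has steric number 2: sp.
C4 — 4 σ bonds. Steric number 4, so sp3.
C5 is sp2: 3 σ bonds, plus one π bond, 3 electron-density regions.
C6 carries 3 σ bonds, plus one π bond, giving a steric number of 3, so it is sp2.

C1 sp3, C2 sp, C3 sp, C4 sp3, C5 sp2, C6 sp2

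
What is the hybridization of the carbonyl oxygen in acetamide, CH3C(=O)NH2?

The carbonyl oxygen (1 σ bond and 2 lone pairs, plus one π bond) has steric number 3: sp2.

sp^2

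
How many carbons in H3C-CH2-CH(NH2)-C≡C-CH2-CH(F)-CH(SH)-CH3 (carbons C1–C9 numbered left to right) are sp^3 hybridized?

7

C1: sp3 ✓
C2: sp3 ✓
C3: sp3 ✓
C4: sp
C5: sp
C6: sp3 ✓
C7: sp3 ✓
C8: sp3 ✓
C9: sp3 ✓
C1, C2, C3, C6, C7, C8, C9 → 7 sp3 carbons.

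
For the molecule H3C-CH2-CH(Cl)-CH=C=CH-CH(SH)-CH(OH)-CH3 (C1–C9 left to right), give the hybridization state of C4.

sp2

C4: 3 σ bonds, plus one π bond; 3 regions of electron density → sp2.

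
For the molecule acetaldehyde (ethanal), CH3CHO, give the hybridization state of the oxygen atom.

sp^2

The oxygen atom (1 σ bond and 2 lone pairs, plus one π bond) has steric number 3: sp2.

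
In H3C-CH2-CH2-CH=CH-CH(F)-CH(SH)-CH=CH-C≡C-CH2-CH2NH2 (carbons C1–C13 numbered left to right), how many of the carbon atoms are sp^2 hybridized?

4

C1: sp3
C2: sp3
C3: sp3
C4: sp2 ✓
C5: sp2 ✓
C6: sp3
C7: sp3
C8: sp2 ✓
C9: sp2 ✓
C10: sp
C11: sp
C12: sp3
C13: sp3
C4, C5, C8, C9 → 4 sp2 carbons.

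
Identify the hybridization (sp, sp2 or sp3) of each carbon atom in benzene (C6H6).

Every ring carbon has three σ bonds and contributes one p electron to the aromatic π system.

sp2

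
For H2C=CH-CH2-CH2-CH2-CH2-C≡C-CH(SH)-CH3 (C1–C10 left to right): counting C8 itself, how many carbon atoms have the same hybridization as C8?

C8 is sp (two π bonds).
C1: sp2
C2: sp2
C3: sp3
C4: sp3
C5: sp3
C6: sp3
C7: sp ✓
C8: sp ✓
C9: sp3
C10: sp3
2 carbons are sp.

2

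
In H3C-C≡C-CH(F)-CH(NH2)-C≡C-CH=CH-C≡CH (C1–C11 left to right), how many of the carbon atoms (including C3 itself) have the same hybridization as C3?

C3 is sp (two π bonds).
C1: sp3
C2: sp ✓
C3: sp ✓
C4: sp3
C5: sp3
C6: sp ✓
C7: sp ✓
C8: sp2
C9: sp2
C10: sp ✓
C11: sp ✓
6 carbons are sp.

6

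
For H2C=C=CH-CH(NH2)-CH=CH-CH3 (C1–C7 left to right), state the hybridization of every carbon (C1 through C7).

C1 is sp2: 3 σ bonds, plus one π bond, 3 electron-density regions.
C2 has 2 σ bonds, plus two π bonds: steric number 2 → sp.
C3: 3 σ bonds, plus one π bond — 3 electron domains, sp2.
C4 carries 4 σ bonds, giving a steric number of 4, so it is sp3.
C5 (3 σ bonds, plus one π bond) has steric number 3: sp2.
C6 carries 3 σ bonds, plus one π bond, giving a steric number of 3, so it is sp2.
C7: 4 σ bonds — 4 electron domains, sp3.

C1 sp2, C2 sp, C3 sp2, C4 sp3, C5 sp2, C6 sp2, C7 sp3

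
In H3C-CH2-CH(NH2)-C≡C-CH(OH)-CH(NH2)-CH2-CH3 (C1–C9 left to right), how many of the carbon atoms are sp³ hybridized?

C1: sp3 ✓
C2: sp3 ✓
C3: sp3 ✓
C4: sp
C5: sp
C6: sp3 ✓
C7: sp3 ✓
C8: sp3 ✓
C9: sp3 ✓
C1, C2, C3, C6, C7, C8, C9 → 7 sp3 carbons.

7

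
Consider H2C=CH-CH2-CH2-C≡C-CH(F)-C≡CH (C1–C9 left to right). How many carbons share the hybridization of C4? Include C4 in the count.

3

C4 is sp3 (only σ bonds).
C1: sp2
C2: sp2
C3: sp3 ✓
C4: sp3 ✓
C5: sp
C6: sp
C7: sp3 ✓
C8: sp
C9: sp
3 carbons are sp3.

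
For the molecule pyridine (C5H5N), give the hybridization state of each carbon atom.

Each carbon atom is sp2: 3 σ bonds, plus one π bond, 3 electron-density regions.

sp²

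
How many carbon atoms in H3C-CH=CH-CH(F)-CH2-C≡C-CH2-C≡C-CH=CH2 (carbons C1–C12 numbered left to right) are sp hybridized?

4

C1: sp3
C2: sp2
C3: sp2
C4: sp3
C5: sp3
C6: sp ✓
C7: sp ✓
C8: sp3
C9: sp ✓
C10: sp ✓
C11: sp2
C12: sp2
C6, C7, C9, C10 → 4 sp carbons.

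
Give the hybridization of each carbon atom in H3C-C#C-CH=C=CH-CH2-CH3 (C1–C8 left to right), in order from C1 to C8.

C1 — 4 σ bonds. Steric number 4, so sp3.
C2: 2 σ bonds, plus two π bonds — 2 electron domains, sp.
C3: 2 σ bonds, plus two π bonds; 2 regions of electron density → sp.
C4 is sp2: 3 σ bonds, plus one π bond, 3 electron-density regions.
C5 has 2 σ bonds, plus two π bonds: steric number 2 → sp.
C6: 3 σ bonds, plus one π bond; 3 regions of electron density → sp2.
C7 has 4 σ bonds: steric number 4 → sp3.
C8 has 4 σ bonds: steric number 4 → sp3.

C1 sp3, C2 sp, C3 sp, C4 sp2, C5 sp, C6 sp2, C7 sp3, C8 sp3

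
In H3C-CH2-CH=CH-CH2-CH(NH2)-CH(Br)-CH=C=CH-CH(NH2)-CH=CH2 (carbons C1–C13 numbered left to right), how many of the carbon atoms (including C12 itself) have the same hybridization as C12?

6

C12 is sp2 (one π bond).
C1: sp3
C2: sp3
C3: sp2 ✓
C4: sp2 ✓
C5: sp3
C6: sp3
C7: sp3
C8: sp2 ✓
C9: sp
C10: sp2 ✓
C11: sp3
C12: sp2 ✓
C13: sp2 ✓
6 carbons are sp2.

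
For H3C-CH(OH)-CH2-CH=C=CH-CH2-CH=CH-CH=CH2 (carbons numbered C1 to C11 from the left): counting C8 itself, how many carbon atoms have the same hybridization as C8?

C8 is sp2 (one π bond).
C1: sp3
C2: sp3
C3: sp3
C4: sp2 ✓
C5: sp
C6: sp2 ✓
C7: sp3
C8: sp2 ✓
C9: sp2 ✓
C10: sp2 ✓
C11: sp2 ✓
6 carbons are sp2.

6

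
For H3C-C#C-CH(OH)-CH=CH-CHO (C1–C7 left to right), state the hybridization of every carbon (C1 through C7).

C1 — 4 σ bonds. Steric number 4, so sp3.
C2 carries 2 σ bonds, plus two π bonds, giving a steric number of 2, so it is sp.
C3 carries 2 σ bonds, plus two π bonds, giving a steric number of 2, so it is sp.
C4 — 4 σ bonds. Steric number 4, so sp3.
C5 is sp2: 3 σ bonds, plus one π bond, 3 electron-density regions.
C6 is sp2: 3 σ bonds, plus one π bond, 3 electron-density regions.
C7 — 3 σ bonds, plus one π bond. Steric number 3, so sp2.

C1 sp3, C2 sp, C3 sp, C4 sp3, C5 sp2, C6 sp2, C7 sp2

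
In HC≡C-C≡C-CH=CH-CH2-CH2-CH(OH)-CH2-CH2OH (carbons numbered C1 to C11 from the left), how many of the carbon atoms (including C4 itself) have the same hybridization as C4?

4

C4 is sp (two π bonds).
C1: sp ✓
C2: sp ✓
C3: sp ✓
C4: sp ✓
C5: sp2
C6: sp2
C7: sp3
C8: sp3
C9: sp3
C10: sp3
C11: sp3
4 carbons are sp.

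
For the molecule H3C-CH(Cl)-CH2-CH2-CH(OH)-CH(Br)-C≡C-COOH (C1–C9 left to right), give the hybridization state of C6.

C6 is sp3: 4 σ bonds, 4 electron-density regions.

sp^3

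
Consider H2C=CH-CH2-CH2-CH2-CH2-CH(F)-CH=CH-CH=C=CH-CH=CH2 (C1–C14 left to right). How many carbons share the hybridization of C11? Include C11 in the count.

C11 is sp (two π bonds).
C1: sp2
C2: sp2
C3: sp3
C4: sp3
C5: sp3
C6: sp3
C7: sp3
C8: sp2
C9: sp2
C10: sp2
C11: sp ✓
C12: sp2
C13: sp2
C14: sp2
1 carbon is sp.

1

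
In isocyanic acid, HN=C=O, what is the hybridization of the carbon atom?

sp

The carbon atom is sp: 2 σ bonds, plus two π bonds, 2 electron-density regions.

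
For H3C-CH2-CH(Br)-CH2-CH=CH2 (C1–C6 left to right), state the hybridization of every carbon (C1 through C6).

C1 (4 σ bonds) has steric number 4: sp3.
C2 — 4 σ bonds. Steric number 4, so sp3.
C3 (4 σ bonds) has steric number 4: sp3.
C4: 4 σ bonds — 4 electron domains, sp3.
C5 — 3 σ bonds, plus one π bond. Steric number 3, so sp2.
C6: 3 σ bonds, plus one π bond; 3 regions of electron density → sp2.

C1 sp3, C2 sp3, C3 sp3, C4 sp3, C5 sp2, C6 sp2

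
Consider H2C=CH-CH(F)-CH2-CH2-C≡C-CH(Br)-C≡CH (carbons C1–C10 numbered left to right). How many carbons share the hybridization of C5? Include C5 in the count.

C5 is sp3 (only σ bonds).
C1: sp2
C2: sp2
C3: sp3 ✓
C4: sp3 ✓
C5: sp3 ✓
C6: sp
C7: sp
C8: sp3 ✓
C9: sp
C10: sp
4 carbons are sp3.

4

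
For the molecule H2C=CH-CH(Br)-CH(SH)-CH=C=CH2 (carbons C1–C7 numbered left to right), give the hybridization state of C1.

sp²

C1: 3 σ bonds, plus one π bond — 3 electron domains, sp2.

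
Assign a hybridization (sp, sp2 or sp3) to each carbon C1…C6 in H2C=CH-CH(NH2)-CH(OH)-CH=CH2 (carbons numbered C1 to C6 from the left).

C1 sp2, C2 sp2, C3 sp3, C4 sp3, C5 sp2, C6 sp2

C1 has 3 σ bonds, plus one π bond: steric number 3 → sp2.
C2: 3 σ bonds, plus one π bond — 3 electron domains, sp2.
C3 carries 4 σ bonds, giving a steric number of 4, so it is sp3.
C4 has 4 σ bonds: steric number 4 → sp3.
C5 carries 3 σ bonds, plus one π bond, giving a steric number of 3, so it is sp2.
C6: 3 σ bonds, plus one π bond — 3 electron domains, sp2.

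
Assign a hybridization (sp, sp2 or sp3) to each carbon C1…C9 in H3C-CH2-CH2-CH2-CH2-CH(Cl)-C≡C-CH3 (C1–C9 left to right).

C1 (4 σ bonds) has steric number 4: sp3.
C2: 4 σ bonds — 4 electron domains, sp3.
C3 (4 σ bonds) has steric number 4: sp3.
C4: 4 σ bonds; 4 regions of electron density → sp3.
C5 carries 4 σ bonds, giving a steric number of 4, so it is sp3.
C6 has 4 σ bonds: steric number 4 → sp3.
C7 is sp: 2 σ bonds, plus two π bonds, 2 electron-density regions.
C8: 2 σ bonds, plus two π bonds; 2 regions of electron density → sp.
C9: 4 σ bonds; 4 regions of electron density → sp3.

C1 sp3, C2 sp3, C3 sp3, C4 sp3, C5 sp3, C6 sp3, C7 sp, C8 sp, C9 sp3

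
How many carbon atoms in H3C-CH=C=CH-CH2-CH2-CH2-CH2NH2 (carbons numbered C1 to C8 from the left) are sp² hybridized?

C1: sp3
C2: sp2 ✓
C3: sp
C4: sp2 ✓
C5: sp3
C6: sp3
C7: sp3
C8: sp3
C2, C4 → 2 sp2 carbons.

2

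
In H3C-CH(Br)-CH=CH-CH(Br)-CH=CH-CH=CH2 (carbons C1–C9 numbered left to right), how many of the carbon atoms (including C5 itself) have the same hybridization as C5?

C5 is sp3 (only σ bonds).
C1: sp3 ✓
C2: sp3 ✓
C3: sp2
C4: sp2
C5: sp3 ✓
C6: sp2
C7: sp2
C8: sp2
C9: sp2
3 carbons are sp3.

3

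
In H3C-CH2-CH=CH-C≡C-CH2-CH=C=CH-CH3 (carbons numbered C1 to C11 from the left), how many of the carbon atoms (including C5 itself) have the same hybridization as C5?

3

C5 is sp (two π bonds).
C1: sp3
C2: sp3
C3: sp2
C4: sp2
C5: sp ✓
C6: sp ✓
C7: sp3
C8: sp2
C9: sp ✓
C10: sp2
C11: sp3
3 carbons are sp.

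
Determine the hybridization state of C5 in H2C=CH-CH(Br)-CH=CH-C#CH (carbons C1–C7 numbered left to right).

sp2

C5 is sp2: 3 σ bonds, plus one π bond, 3 electron-density regions.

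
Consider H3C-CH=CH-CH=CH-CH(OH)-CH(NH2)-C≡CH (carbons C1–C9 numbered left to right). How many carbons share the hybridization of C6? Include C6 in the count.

3

C6 is sp3 (only σ bonds).
C1: sp3 ✓
C2: sp2
C3: sp2
C4: sp2
C5: sp2
C6: sp3 ✓
C7: sp3 ✓
C8: sp
C9: sp
3 carbons are sp3.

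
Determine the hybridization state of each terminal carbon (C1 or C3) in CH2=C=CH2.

Each terminal carbon (C1 or C3): 3 σ bonds, plus one π bond — 3 electron domains, sp2.

sp²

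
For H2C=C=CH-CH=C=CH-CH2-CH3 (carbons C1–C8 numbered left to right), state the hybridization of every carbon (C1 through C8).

C1 sp2, C2 sp, C3 sp2, C4 sp2, C5 sp, C6 sp2, C7 sp3, C8 sp3

C1: 3 σ bonds, plus one π bond; 3 regions of electron density → sp2.
C2 (2 σ bonds, plus two π bonds) has steric number 2: sp.
C3 — 3 σ bonds, plus one π bond. Steric number 3, so sp2.
C4 — 3 σ bonds, plus one π bond. Steric number 3, so sp2.
C5: 2 σ bonds, plus two π bonds — 2 electron domains, sp.
C6 (3 σ bonds, plus one π bond) has steric number 3: sp2.
C7 (4 σ bonds) has steric number 4: sp3.
C8 — 4 σ bonds. Steric number 4, so sp3.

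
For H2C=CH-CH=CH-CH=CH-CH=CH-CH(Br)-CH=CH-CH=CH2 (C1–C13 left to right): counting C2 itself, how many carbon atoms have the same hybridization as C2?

12

C2 is sp2 (one π bond).
C1: sp2 ✓
C2: sp2 ✓
C3: sp2 ✓
C4: sp2 ✓
C5: sp2 ✓
C6: sp2 ✓
C7: sp2 ✓
C8: sp2 ✓
C9: sp3
C10: sp2 ✓
C11: sp2 ✓
C12: sp2 ✓
C13: sp2 ✓
12 carbons are sp2.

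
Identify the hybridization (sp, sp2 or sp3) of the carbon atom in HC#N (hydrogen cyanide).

sp

The carbon atom carries 2 σ bonds, plus two π bonds, giving a steric number of 2, so it is sp.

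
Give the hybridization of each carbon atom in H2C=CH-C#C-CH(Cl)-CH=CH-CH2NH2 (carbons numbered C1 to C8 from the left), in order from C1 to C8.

C1 sp2, C2 sp2, C3 sp, C4 sp, C5 sp3, C6 sp2, C7 sp2, C8 sp3

C1 is sp2: 3 σ bonds, plus one π bond, 3 electron-density regions.
C2 (3 σ bonds, plus one π bond) has steric number 3: sp2.
C3 (2 σ bonds, plus two π bonds) has steric number 2: sp.
C4 (2 σ bonds, plus two π bonds) has steric number 2: sp.
C5 carries 4 σ bonds, giving a steric number of 4, so it is sp3.
C6 is sp2: 3 σ bonds, plus one π bond, 3 electron-density regions.
C7 is sp2: 3 σ bonds, plus one π bond, 3 electron-density regions.
C8 (4 σ bonds) has steric number 4: sp3.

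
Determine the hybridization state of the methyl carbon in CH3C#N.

sp³

The methyl carbon is sp3: 4 σ bonds, 4 electron-density regions.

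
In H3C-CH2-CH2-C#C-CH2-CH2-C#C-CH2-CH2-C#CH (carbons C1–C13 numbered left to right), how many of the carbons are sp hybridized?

C1: sp3
C2: sp3
C3: sp3
C4: sp ✓
C5: sp ✓
C6: sp3
C7: sp3
C8: sp ✓
C9: sp ✓
C10: sp3
C11: sp3
C12: sp ✓
C13: sp ✓
C4, C5, C8, C9, C12, C13 → 6 sp carbons.

6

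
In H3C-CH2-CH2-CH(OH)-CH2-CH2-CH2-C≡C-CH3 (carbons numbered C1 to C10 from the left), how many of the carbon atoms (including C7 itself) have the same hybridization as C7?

8

C7 is sp3 (only σ bonds).
C1: sp3 ✓
C2: sp3 ✓
C3: sp3 ✓
C4: sp3 ✓
C5: sp3 ✓
C6: sp3 ✓
C7: sp3 ✓
C8: sp
C9: sp
C10: sp3 ✓
8 carbons are sp3.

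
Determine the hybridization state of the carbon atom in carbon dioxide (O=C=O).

sp

Two σ bonds, two π bonds → steric number 2 → sp.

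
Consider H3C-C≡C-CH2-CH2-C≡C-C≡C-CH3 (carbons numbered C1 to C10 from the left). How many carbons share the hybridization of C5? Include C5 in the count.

C5 is sp3 (only σ bonds).
C1: sp3 ✓
C2: sp
C3: sp
C4: sp3 ✓
C5: sp3 ✓
C6: sp
C7: sp
C8: sp
C9: sp
C10: sp3 ✓
4 carbons are sp3.

4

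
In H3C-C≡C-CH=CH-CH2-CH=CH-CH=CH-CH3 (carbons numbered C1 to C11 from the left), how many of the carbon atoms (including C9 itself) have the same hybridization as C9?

6

C9 is sp2 (one π bond).
C1: sp3
C2: sp
C3: sp
C4: sp2 ✓
C5: sp2 ✓
C6: sp3
C7: sp2 ✓
C8: sp2 ✓
C9: sp2 ✓
C10: sp2 ✓
C11: sp3
6 carbons are sp2.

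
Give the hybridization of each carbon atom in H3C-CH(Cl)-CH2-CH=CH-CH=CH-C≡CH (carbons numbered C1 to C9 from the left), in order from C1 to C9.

C1 sp3, C2 sp3, C3 sp3, C4 sp2, C5 sp2, C6 sp2, C7 sp2, C8 sp, C9 sp

C1: 4 σ bonds — 4 electron domains, sp3.
C2: 4 σ bonds — 4 electron domains, sp3.
C3 is sp3: 4 σ bonds, 4 electron-density regions.
C4: 3 σ bonds, plus one π bond; 3 regions of electron density → sp2.
C5 is sp2: 3 σ bonds, plus one π bond, 3 electron-density regions.
C6 has 3 σ bonds, plus one π bond: steric number 3 → sp2.
C7: 3 σ bonds, plus one π bond — 3 electron domains, sp2.
C8 has 2 σ bonds, plus two π bonds: steric number 2 → sp.
C9 — 2 σ bonds, plus two π bonds. Steric number 2, so sp.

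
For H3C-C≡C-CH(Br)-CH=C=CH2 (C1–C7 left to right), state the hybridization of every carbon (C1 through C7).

C1 sp3, C2 sp, C3 sp, C4 sp3, C5 sp2, C6 sp, C7 sp2

C1 carries 4 σ bonds, giving a steric number of 4, so it is sp3.
C2 (2 σ bonds, plus two π bonds) has steric number 2: sp.
C3 is sp: 2 σ bonds, plus two π bonds, 2 electron-density regions.
C4 has 4 σ bonds: steric number 4 → sp3.
C5: 3 σ bonds, plus one π bond — 3 electron domains, sp2.
C6 (2 σ bonds, plus two π bonds) has steric number 2: sp.
C7 carries 3 σ bonds, plus one π bond, giving a steric number of 3, so it is sp2.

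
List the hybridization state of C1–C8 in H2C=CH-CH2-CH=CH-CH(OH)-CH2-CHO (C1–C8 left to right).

C1 sp2, C2 sp2, C3 sp3, C4 sp2, C5 sp2, C6 sp3, C7 sp3, C8 sp2

C1 has 3 σ bonds, plus one π bond: steric number 3 → sp2.
C2 is sp2: 3 σ bonds, plus one π bond, 3 electron-density regions.
C3 has 4 σ bonds: steric number 4 → sp3.
C4 — 3 σ bonds, plus one π bond. Steric number 3, so sp2.
C5: 3 σ bonds, plus one π bond — 3 electron domains, sp2.
C6: 4 σ bonds — 4 electron domains, sp3.
C7 (4 σ bonds) has steric number 4: sp3.
C8 — 3 σ bonds, plus one π bond. Steric number 3, so sp2.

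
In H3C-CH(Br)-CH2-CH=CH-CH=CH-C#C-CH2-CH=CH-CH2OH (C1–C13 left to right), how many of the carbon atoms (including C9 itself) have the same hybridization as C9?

C9 is sp (two π bonds).
C1: sp3
C2: sp3
C3: sp3
C4: sp2
C5: sp2
C6: sp2
C7: sp2
C8: sp ✓
C9: sp ✓
C10: sp3
C11: sp2
C12: sp2
C13: sp3
2 carbons are sp.

2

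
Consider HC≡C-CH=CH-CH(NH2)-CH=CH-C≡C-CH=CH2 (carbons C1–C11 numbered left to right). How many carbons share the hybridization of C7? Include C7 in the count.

C7 is sp2 (one π bond).
C1: sp
C2: sp
C3: sp2 ✓
C4: sp2 ✓
C5: sp3
C6: sp2 ✓
C7: sp2 ✓
C8: sp
C9: sp
C10: sp2 ✓
C11: sp2 ✓
6 carbons are sp2.

6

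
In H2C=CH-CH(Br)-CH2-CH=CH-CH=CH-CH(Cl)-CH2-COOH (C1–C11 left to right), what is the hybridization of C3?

sp3

C3: 4 σ bonds — 4 electron domains, sp3.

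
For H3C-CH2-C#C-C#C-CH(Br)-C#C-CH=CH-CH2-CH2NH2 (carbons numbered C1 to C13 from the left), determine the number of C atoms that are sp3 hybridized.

C1: sp3 ✓
C2: sp3 ✓
C3: sp
C4: sp
C5: sp
C6: sp
C7: sp3 ✓
C8: sp
C9: sp
C10: sp2
C11: sp2
C12: sp3 ✓
C13: sp3 ✓
C1, C2, C7, C12, C13 → 5 sp3 carbons.

5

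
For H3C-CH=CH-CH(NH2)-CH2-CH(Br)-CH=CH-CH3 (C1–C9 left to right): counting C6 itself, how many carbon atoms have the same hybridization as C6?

C6 is sp3 (only σ bonds).
C1: sp3 ✓
C2: sp2
C3: sp2
C4: sp3 ✓
C5: sp3 ✓
C6: sp3 ✓
C7: sp2
C8: sp2
C9: sp3 ✓
5 carbons are sp3.

5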